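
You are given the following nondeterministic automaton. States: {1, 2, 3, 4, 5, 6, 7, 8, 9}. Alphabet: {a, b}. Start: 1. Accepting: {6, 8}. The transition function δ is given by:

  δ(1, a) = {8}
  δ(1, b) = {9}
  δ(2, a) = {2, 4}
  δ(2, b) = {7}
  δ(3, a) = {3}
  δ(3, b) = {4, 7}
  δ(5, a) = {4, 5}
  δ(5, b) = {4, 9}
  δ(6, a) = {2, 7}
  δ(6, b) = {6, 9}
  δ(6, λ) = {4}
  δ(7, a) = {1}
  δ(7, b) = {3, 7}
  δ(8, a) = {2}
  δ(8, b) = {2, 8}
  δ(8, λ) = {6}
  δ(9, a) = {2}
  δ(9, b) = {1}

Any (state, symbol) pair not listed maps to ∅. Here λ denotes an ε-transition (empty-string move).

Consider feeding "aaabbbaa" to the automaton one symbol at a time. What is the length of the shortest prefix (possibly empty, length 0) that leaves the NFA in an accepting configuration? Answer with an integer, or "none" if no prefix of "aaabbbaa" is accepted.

Start in {1}.
Read 'a': {1} → {4, 6, 8}.
None of the earlier sets intersect F, but {4, 6, 8} does.

1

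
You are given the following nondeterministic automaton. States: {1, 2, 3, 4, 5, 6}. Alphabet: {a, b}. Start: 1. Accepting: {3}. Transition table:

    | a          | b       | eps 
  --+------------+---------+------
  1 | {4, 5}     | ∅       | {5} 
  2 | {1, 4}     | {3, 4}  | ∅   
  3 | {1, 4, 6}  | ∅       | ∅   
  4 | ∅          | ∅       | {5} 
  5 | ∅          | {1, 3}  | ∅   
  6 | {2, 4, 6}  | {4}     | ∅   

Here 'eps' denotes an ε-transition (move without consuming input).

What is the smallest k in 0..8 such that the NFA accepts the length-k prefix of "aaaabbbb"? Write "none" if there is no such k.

Start: ε-closure({1}) = {1, 5}.
Read 'a': {1, 5} → {4, 5}.
Read 'a': {4, 5} → ∅.
The set is empty and remains empty for the remaining 6 symbols.
No reachable set along the way intersects F.

none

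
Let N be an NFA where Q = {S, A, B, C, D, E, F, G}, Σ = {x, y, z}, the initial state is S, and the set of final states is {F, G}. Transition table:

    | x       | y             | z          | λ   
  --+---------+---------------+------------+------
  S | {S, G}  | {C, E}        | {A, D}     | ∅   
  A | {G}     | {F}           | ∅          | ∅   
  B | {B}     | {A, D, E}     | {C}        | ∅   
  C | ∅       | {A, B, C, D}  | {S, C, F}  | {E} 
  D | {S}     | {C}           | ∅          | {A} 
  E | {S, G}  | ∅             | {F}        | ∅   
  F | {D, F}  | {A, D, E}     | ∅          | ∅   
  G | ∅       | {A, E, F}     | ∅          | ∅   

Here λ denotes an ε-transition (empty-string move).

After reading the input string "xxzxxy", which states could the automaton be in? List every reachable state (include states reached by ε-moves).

Start in {S}.
Read 'x': S→{S, G}; now {S, G}.
Read 'x': S→{S, G}, G→∅; now {S, G}.
Read 'z': S→{A, D}, G→∅; now {A, D}.
Read 'x': A→{G}, D→{S}; now {S, G}.
Read 'x': S→{S, G}, G→∅; now {S, G}.
Read 'y': S→{C, E}, G→{A, E, F}; now {A, C, E, F}.

{A, C, E, F}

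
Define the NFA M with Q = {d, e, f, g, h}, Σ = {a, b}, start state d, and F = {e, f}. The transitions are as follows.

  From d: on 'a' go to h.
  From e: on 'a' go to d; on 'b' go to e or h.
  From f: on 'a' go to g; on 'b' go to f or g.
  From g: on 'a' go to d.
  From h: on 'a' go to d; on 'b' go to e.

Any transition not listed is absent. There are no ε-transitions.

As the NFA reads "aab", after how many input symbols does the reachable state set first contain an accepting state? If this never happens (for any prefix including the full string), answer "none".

none

Start in {d}.
Read 'a': {d} → {h}.
Read 'a': {h} → {d}.
Read 'b': {d} → ∅.
No reachable set along the way intersects F.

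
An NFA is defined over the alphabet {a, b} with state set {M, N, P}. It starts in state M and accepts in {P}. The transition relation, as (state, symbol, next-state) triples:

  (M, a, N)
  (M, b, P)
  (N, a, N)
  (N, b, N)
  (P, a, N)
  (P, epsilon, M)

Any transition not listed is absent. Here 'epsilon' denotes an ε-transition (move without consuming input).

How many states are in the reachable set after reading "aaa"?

1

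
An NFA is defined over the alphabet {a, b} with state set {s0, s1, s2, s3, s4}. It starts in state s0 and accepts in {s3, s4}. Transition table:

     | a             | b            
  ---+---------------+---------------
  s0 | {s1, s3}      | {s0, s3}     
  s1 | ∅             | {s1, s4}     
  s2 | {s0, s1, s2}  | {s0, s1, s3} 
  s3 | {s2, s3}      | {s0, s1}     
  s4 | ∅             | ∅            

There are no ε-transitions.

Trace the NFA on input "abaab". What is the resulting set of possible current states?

{s0, s1, s3}

Start in {s0}.
Read 'a': s0→{s1, s3}; now {s1, s3}.
Read 'b': s1→{s1, s4}, s3→{s0, s1}; now {s0, s1, s4}.
Read 'a': s0→{s1, s3}, s1→∅, s4→∅; now {s1, s3}.
Read 'a': s1→∅, s3→{s2, s3}; now {s2, s3}.
Read 'b': s2→{s0, s1, s3}, s3→{s0, s1}; now {s0, s1, s3}.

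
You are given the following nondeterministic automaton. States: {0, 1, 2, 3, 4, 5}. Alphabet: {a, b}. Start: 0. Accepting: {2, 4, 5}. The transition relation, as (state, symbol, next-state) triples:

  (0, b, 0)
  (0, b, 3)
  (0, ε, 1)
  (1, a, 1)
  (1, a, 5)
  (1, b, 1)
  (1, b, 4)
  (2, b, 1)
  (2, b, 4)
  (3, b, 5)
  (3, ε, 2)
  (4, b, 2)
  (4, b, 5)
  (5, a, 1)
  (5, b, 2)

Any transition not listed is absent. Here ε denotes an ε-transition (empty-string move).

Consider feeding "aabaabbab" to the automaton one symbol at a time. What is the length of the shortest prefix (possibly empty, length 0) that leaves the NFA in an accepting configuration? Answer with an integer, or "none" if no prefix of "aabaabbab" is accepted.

1

Start: ε-closure({0}) = {0, 1}.
Read 'a': 0→∅, 1→{1, 5}; now {1, 5}.
None of the earlier sets intersect F, but {1, 5} does.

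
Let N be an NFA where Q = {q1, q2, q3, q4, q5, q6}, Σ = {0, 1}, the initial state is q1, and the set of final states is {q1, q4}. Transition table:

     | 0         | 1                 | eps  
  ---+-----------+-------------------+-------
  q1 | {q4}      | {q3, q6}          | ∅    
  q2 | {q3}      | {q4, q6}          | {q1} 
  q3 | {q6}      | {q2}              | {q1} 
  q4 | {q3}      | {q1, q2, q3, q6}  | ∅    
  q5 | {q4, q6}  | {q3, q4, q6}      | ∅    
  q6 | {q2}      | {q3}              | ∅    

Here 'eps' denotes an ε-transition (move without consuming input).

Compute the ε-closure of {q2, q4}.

{q1, q2, q4}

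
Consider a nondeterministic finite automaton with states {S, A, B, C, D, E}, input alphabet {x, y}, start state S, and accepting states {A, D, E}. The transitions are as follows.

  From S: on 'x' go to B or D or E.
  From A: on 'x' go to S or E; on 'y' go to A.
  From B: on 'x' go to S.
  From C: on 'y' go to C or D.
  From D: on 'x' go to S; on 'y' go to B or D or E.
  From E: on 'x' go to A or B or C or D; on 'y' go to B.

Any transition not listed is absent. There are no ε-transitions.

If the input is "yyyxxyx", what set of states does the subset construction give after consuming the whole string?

Start in {S}.
Read 'y': S→∅; now ∅.
The set is empty and remains empty for the remaining 6 symbols.

∅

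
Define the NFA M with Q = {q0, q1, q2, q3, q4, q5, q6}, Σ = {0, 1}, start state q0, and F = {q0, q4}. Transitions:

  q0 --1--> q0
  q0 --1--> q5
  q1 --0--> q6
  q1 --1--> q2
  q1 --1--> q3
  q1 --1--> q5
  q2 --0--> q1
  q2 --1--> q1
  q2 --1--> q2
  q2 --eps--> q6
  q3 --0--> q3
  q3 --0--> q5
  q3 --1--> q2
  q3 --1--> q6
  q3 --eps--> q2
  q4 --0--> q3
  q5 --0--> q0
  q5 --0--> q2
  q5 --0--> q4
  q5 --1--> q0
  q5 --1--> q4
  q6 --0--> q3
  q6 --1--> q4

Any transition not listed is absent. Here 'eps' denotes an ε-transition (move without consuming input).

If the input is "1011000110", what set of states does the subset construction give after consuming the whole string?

Start in {q0}.
Read '1': {q0} → {q0, q5}.
Read '0': {q0, q5} → {q0, q2, q4, q6}.
Read '1': {q0, q2, q4, q6} → {q0, q1, q2, q4, q5, q6}.
Read '1': {q0, q1, q2, q4, q5, q6} → {q0, q1, q2, q3, q4, q5, q6}.
Read '0': {q0, q1, q2, q3, q4, q5, q6} → {q0, q1, q2, q3, q4, q5, q6}.
Read '0': {q0, q1, q2, q3, q4, q5, q6} → {q0, q1, q2, q3, q4, q5, q6}.
Read '0': {q0, q1, q2, q3, q4, q5, q6} → {q0, q1, q2, q3, q4, q5, q6}.
Read '1': {q0, q1, q2, q3, q4, q5, q6} → {q0, q1, q2, q3, q4, q5, q6}.
Read '1': {q0, q1, q2, q3, q4, q5, q6} → {q0, q1, q2, q3, q4, q5, q6}.
Read '0': {q0, q1, q2, q3, q4, q5, q6} → {q0, q1, q2, q3, q4, q5, q6}.

{q0, q1, q2, q3, q4, q5, q6}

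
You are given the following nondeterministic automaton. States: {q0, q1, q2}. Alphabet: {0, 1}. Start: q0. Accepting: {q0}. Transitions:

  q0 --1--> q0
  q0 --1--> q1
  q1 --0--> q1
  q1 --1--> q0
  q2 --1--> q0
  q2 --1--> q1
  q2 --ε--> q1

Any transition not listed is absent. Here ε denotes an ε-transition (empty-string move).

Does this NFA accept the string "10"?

Start in {q0}.
Read '1': q0→{q0, q1}; now {q0, q1}.
Read '0': q0→∅, q1→{q1}; now {q1}.
The final set {q1} contains no accepting state.

No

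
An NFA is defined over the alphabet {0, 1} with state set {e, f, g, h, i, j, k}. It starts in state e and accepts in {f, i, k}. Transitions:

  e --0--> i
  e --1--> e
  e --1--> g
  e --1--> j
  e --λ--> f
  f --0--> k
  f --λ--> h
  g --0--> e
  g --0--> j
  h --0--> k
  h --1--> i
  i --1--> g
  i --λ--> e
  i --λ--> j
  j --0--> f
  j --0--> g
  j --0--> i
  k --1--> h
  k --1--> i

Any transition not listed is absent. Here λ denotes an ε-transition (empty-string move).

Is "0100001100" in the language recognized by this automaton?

Start: ε-closure({e}) = {e, f, h}.
Read '0': {e, f, h} → {e, f, h, i, j, k}.
Read '1': {e, f, h, i, j, k} → {e, f, g, h, i, j}.
Read '0': {e, f, g, h, i, j} → {e, f, g, h, i, j, k}.
Read '0': {e, f, g, h, i, j, k} → {e, f, g, h, i, j, k}.
Read '0': {e, f, g, h, i, j, k} → {e, f, g, h, i, j, k}.
Read '0': {e, f, g, h, i, j, k} → {e, f, g, h, i, j, k}.
Read '1': {e, f, g, h, i, j, k} → {e, f, g, h, i, j}.
Read '1': {e, f, g, h, i, j} → {e, f, g, h, i, j}.
Read '0': {e, f, g, h, i, j} → {e, f, g, h, i, j, k}.
Read '0': {e, f, g, h, i, j, k} → {e, f, g, h, i, j, k}.
The final set {e, f, g, h, i, j, k} contains the accepting states f, i, k.

Yes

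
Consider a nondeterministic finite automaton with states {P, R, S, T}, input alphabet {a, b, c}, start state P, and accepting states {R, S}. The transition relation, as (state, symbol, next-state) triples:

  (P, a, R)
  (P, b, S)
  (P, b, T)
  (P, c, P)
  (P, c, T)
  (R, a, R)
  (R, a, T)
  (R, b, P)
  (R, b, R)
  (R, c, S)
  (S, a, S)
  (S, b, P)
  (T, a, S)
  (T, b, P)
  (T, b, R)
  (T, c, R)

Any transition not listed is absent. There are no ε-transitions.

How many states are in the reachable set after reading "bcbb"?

Start in {P}.
Read 'b': P→{S, T}; now {S, T}.
Read 'c': S→∅, T→{R}; now {R}.
Read 'b': R→{P, R}; now {P, R}.
Read 'b': P→{S, T}, R→{P, R}; now {P, R, S, T}.
That set has 4 states.

4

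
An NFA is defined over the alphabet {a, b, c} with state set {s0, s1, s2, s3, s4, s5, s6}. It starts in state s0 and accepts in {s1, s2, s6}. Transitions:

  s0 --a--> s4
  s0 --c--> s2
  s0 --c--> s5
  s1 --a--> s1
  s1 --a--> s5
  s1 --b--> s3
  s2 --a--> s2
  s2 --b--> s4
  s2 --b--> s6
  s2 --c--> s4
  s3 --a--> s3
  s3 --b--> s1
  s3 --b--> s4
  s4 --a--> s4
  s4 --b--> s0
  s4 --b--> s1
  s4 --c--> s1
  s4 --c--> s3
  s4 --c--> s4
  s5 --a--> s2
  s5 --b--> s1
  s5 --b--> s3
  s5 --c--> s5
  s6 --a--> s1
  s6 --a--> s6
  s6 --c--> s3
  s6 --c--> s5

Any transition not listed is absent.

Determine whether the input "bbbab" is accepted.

No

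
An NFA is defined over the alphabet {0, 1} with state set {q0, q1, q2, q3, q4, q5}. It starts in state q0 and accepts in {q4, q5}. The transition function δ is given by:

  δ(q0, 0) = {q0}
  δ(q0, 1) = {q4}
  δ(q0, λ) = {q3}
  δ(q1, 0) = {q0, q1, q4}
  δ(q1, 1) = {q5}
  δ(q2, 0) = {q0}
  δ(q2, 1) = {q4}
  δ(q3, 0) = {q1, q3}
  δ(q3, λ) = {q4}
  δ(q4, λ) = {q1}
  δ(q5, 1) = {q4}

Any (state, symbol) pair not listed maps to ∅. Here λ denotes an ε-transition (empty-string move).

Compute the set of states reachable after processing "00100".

{q0, q1, q3, q4}

Start: ε-closure({q0}) = {q0, q1, q3, q4}.
Read '0': {q0, q1, q3, q4} → {q0, q1, q3, q4}.
Read '0': {q0, q1, q3, q4} → {q0, q1, q3, q4}.
Read '1': {q0, q1, q3, q4} → {q1, q4, q5}.
Read '0': {q1, q4, q5} → {q0, q1, q3, q4}.
Read '0': {q0, q1, q3, q4} → {q0, q1, q3, q4}.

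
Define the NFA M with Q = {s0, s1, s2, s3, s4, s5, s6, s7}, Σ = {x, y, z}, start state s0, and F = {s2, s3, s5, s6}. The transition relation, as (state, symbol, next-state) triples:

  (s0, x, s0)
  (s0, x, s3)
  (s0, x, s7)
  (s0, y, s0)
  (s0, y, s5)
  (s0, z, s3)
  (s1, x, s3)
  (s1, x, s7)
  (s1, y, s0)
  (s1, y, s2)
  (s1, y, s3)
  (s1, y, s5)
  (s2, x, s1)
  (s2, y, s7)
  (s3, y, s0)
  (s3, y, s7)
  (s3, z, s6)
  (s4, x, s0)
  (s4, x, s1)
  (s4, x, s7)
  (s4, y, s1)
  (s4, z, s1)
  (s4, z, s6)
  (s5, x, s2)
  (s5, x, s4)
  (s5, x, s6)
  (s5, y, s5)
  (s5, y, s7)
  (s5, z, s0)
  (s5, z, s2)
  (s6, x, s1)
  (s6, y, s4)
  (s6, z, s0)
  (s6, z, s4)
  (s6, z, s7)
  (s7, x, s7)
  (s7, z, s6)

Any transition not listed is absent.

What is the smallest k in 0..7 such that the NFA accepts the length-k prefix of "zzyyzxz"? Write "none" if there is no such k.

1

Start in {s0}.
Read 'z': {s0} → {s3}.
None of the earlier sets intersect F, but {s3} does.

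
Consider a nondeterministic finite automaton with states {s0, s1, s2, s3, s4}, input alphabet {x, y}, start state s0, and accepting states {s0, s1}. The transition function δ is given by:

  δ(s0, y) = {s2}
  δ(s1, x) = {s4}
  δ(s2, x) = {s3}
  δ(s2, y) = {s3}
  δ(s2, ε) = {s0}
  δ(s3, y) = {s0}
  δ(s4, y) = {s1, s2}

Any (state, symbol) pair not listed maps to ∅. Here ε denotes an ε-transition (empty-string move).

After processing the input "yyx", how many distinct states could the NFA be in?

Start in {s0}.
Read 'y': s0→{s2}; union {s2}; ε-closure = {s0, s2}.
Read 'y': s0→{s2}, s2→{s3}; union {s2, s3}; ε-closure = {s0, s2, s3}.
Read 'x': s0→∅, s2→{s3}, s3→∅; now {s3}.
That set has 1 state.

1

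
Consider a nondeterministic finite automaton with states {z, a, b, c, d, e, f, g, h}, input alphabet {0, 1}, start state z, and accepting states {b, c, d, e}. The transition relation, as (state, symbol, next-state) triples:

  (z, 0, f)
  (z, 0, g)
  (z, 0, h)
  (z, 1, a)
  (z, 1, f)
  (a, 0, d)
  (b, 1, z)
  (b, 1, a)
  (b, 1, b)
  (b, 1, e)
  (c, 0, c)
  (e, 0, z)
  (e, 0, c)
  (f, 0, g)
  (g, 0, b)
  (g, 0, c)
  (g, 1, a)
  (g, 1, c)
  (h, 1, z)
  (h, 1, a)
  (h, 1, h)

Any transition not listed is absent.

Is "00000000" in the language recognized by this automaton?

Start in {z}.
Read '0': {z} → {f, g, h}.
Read '0': {f, g, h} → {b, c, g}.
Read '0': {b, c, g} → {b, c}.
Read '0': {b, c} → {c}.
Read '0': {c} → {c}.
Read '0': {c} → {c}.
Read '0': {c} → {c}.
Read '0': {c} → {c}.
The final set {c} contains the accepting state c.

Yes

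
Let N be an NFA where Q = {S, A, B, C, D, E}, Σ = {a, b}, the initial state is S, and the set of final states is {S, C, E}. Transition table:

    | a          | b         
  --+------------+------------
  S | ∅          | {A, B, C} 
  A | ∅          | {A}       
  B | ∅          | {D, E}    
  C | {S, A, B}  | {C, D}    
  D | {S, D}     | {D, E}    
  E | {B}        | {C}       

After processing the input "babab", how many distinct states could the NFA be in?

Start in {S}.
Read 'b': S→{A, B, C}; now {A, B, C}.
Read 'a': A→∅, B→∅, C→{S, A, B}; now {S, A, B}.
Read 'b': S→{A, B, C}, A→{A}, B→{D, E}; now {A, B, C, D, E}.
Read 'a': A→∅, B→∅, C→{S, A, B}, D→{S, D}, E→{B}; now {S, A, B, D}.
Read 'b': S→{A, B, C}, A→{A}, B→{D, E}, D→{D, E}; now {A, B, C, D, E}.
That set has 5 states.

5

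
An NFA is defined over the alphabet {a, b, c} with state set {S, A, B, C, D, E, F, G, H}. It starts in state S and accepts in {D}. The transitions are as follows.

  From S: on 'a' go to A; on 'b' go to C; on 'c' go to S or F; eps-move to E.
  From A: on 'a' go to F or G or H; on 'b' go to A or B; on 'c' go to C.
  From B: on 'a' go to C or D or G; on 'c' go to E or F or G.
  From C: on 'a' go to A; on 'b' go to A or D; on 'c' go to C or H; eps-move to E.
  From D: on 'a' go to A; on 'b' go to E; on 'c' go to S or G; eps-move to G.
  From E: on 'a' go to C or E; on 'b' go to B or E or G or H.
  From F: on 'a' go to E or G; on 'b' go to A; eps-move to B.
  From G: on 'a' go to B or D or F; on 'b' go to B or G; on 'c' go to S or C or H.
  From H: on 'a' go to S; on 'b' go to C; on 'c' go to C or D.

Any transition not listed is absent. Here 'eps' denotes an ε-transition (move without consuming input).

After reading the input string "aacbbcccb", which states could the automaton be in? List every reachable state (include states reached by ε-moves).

Start: ε-closure({S}) = {S, E}.
Read 'a': S→{A}, E→{C, E}; now {A, C, E}.
Read 'a': A→{F, G, H}, C→{A}, E→{C, E}; union {A, C, E, F, G, H}; ε-closure = {A, B, C, E, F, G, H}.
Read 'c': A→{C}, B→{E, F, G}, C→{C, H}, E→∅, F→∅, G→{S, C, H}, H→{C, D}; union {S, C, D, E, F, G, H}; ε-closure = {S, B, C, D, E, F, G, H}.
Read 'b': S→{C}, B→∅, C→{A, D}, D→{E}, E→{B, E, G, H}, F→{A}, G→{B, G}, H→{C}; now {A, B, C, D, E, G, H}.
Read 'b': A→{A, B}, B→∅, C→{A, D}, D→{E}, E→{B, E, G, H}, G→{B, G}, H→{C}; now {A, B, C, D, E, G, H}.
Read 'c': A→{C}, B→{E, F, G}, C→{C, H}, D→{S, G}, E→∅, G→{S, C, H}, H→{C, D}; union {S, C, D, E, F, G, H}; ε-closure = {S, B, C, D, E, F, G, H}.
Read 'c': S→{S, F}, B→{E, F, G}, C→{C, H}, D→{S, G}, E→∅, F→∅, G→{S, C, H}, H→{C, D}; union {S, C, D, E, F, G, H}; ε-closure = {S, B, C, D, E, F, G, H}.
Read 'c': S→{S, F}, B→{E, F, G}, C→{C, H}, D→{S, G}, E→∅, F→∅, G→{S, C, H}, H→{C, D}; union {S, C, D, E, F, G, H}; ε-closure = {S, B, C, D, E, F, G, H}.
Read 'b': S→{C}, B→∅, C→{A, D}, D→{E}, E→{B, E, G, H}, F→{A}, G→{B, G}, H→{C}; now {A, B, C, D, E, G, H}.

{A, B, C, D, E, G, H}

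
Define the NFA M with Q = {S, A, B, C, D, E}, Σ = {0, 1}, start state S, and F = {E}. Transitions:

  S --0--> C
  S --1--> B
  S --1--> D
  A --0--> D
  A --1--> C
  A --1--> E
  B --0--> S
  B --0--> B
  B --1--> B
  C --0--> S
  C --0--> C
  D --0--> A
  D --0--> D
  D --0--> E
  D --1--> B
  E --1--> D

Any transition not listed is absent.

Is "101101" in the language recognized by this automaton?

Yes

Start in {S}.
Read '1': {S} → {B, D}.
Read '0': {B, D} → {S, A, B, D, E}.
Read '1': {S, A, B, D, E} → {B, C, D, E}.
Read '1': {B, C, D, E} → {B, D}.
Read '0': {B, D} → {S, A, B, D, E}.
Read '1': {S, A, B, D, E} → {B, C, D, E}.
The final set {B, C, D, E} contains the accepting state E.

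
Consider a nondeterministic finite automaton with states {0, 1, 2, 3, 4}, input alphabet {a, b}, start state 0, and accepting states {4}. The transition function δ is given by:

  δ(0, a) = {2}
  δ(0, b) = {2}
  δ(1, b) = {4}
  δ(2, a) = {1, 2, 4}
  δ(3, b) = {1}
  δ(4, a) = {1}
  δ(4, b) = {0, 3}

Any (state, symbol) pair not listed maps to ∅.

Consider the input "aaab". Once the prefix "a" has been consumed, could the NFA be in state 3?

No

Start in {0}.
Read 'a': {0} → {2}.
State 3 is not in {2}.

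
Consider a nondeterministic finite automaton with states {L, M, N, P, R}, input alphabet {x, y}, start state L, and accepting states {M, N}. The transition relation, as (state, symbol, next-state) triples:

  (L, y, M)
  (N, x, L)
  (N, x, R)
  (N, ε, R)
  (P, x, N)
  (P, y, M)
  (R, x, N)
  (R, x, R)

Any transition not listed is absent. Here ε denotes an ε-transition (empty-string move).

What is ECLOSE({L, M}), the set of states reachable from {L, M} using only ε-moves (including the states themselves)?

{L, M}

Begin with {L, M}.
No ε-moves leave this set, so the closure equals the set itself.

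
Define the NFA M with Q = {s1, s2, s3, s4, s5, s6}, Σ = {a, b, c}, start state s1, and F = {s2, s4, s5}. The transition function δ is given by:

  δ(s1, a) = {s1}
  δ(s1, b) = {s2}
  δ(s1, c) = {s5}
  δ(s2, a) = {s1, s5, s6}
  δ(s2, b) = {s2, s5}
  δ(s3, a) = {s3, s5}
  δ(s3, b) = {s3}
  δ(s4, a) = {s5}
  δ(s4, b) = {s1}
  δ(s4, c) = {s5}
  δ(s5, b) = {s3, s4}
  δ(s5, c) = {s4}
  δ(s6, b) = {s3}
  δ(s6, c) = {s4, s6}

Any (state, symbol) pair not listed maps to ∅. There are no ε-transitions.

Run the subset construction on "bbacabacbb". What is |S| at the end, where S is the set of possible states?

1

Start in {s1}.
Read 'b': s1→{s2}; now {s2}.
Read 'b': s2→{s2, s5}; now {s2, s5}.
Read 'a': s2→{s1, s5, s6}, s5→∅; now {s1, s5, s6}.
Read 'c': s1→{s5}, s5→{s4}, s6→{s4, s6}; now {s4, s5, s6}.
Read 'a': s4→{s5}, s5→∅, s6→∅; now {s5}.
Read 'b': s5→{s3, s4}; now {s3, s4}.
Read 'a': s3→{s3, s5}, s4→{s5}; now {s3, s5}.
Read 'c': s3→∅, s5→{s4}; now {s4}.
Read 'b': s4→{s1}; now {s1}.
Read 'b': s1→{s2}; now {s2}.
That set has 1 state.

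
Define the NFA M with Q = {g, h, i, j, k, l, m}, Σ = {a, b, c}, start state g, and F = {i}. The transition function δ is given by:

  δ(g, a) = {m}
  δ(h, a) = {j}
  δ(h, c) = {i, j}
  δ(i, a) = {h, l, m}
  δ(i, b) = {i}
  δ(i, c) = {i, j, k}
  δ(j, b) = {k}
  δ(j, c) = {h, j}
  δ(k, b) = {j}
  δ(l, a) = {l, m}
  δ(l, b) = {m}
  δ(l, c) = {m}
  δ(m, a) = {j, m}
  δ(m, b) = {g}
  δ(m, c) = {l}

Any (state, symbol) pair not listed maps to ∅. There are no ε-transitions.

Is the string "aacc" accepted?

Start in {g}.
Read 'a': g→{m}; now {m}.
Read 'a': m→{j, m}; now {j, m}.
Read 'c': j→{h, j}, m→{l}; now {h, j, l}.
Read 'c': h→{i, j}, j→{h, j}, l→{m}; now {h, i, j, m}.
The final set {h, i, j, m} contains the accepting state i.

Yes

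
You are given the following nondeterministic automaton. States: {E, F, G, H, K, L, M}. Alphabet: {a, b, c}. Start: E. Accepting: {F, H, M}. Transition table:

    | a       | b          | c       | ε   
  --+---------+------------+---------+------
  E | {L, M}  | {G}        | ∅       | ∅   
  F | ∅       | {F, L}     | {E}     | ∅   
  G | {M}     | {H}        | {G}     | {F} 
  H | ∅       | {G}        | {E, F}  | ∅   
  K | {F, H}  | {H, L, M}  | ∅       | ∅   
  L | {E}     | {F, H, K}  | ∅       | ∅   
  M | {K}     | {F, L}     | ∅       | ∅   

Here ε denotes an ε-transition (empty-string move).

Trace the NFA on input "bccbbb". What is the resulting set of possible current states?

{F, G, H, K, L, M}

Start in {E}.
Read 'b': E→{G}; union {G}; ε-closure = {F, G}.
Read 'c': F→{E}, G→{G}; union {E, G}; ε-closure = {E, F, G}.
Read 'c': E→∅, F→{E}, G→{G}; union {E, G}; ε-closure = {E, F, G}.
Read 'b': E→{G}, F→{F, L}, G→{H}; now {F, G, H, L}.
Read 'b': F→{F, L}, G→{H}, H→{G}, L→{F, H, K}; now {F, G, H, K, L}.
Read 'b': F→{F, L}, G→{H}, H→{G}, K→{H, L, M}, L→{F, H, K}; now {F, G, H, K, L, M}.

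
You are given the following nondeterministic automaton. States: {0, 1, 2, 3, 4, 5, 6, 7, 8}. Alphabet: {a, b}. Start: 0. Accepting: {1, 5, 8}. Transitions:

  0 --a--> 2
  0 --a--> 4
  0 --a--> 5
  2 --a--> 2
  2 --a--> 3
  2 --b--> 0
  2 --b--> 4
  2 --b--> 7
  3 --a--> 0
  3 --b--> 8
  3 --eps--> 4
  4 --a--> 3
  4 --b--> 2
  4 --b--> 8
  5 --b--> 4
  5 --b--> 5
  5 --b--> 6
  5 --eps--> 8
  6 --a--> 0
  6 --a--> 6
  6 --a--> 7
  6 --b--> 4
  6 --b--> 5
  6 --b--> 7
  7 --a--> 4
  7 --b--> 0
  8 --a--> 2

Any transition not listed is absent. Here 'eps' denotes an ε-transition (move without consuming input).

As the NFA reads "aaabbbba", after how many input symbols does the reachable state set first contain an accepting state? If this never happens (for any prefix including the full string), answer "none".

Start in {0}.
Read 'a': 0→{2, 4, 5}; union {2, 4, 5}; ε-closure = {2, 4, 5, 8}.
None of the earlier sets intersect F, but {2, 4, 5, 8} does.

1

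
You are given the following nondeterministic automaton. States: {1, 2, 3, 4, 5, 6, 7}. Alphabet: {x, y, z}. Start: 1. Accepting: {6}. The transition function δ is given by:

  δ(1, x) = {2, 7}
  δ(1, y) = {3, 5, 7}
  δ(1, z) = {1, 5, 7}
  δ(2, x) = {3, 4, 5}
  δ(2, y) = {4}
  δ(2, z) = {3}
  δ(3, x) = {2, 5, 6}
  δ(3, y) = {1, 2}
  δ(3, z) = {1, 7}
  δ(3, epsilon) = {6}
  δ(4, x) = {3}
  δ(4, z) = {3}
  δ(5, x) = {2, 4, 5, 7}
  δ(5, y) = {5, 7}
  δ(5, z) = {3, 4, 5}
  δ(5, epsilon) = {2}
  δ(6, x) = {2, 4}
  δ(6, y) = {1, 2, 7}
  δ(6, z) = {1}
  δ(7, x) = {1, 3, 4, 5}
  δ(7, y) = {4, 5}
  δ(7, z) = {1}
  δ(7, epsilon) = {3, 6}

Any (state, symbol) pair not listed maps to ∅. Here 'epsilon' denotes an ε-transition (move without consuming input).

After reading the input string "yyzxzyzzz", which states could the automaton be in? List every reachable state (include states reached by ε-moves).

{1, 2, 3, 4, 5, 6, 7}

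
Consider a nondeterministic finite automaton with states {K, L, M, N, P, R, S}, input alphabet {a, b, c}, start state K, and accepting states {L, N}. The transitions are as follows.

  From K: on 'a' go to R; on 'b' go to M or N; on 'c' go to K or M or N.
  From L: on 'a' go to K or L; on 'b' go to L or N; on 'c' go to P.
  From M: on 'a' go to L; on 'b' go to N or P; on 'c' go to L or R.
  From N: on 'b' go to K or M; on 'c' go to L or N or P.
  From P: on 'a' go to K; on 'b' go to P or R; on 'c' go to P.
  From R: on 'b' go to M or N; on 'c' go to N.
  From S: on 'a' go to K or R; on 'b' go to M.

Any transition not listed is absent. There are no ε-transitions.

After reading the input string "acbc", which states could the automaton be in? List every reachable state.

{K, L, M, N, R}

Start in {K}.
Read 'a': K→{R}; now {R}.
Read 'c': R→{N}; now {N}.
Read 'b': N→{K, M}; now {K, M}.
Read 'c': K→{K, M, N}, M→{L, R}; now {K, L, M, N, R}.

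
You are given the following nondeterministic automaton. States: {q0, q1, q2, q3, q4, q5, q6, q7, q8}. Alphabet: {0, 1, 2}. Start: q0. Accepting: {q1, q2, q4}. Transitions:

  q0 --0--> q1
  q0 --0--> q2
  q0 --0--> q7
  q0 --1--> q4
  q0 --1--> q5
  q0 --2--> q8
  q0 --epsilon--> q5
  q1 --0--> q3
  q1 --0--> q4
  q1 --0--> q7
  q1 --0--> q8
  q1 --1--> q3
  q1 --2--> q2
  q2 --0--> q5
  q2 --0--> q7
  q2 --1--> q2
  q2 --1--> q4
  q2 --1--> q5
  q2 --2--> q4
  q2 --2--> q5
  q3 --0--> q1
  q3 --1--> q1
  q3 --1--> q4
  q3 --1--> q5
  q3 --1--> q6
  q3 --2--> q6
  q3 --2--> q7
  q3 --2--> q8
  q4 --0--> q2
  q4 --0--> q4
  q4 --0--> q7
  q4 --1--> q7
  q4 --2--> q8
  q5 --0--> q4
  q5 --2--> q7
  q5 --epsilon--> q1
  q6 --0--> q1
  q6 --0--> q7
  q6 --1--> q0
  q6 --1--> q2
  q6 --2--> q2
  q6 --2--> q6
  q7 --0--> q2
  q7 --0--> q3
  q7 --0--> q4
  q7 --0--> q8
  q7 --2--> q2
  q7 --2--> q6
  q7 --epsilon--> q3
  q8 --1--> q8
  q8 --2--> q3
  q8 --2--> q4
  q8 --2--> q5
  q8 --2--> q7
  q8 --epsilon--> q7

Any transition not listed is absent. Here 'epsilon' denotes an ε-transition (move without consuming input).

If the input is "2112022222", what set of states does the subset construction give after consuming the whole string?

{q1, q2, q3, q4, q5, q6, q7, q8}

Start: ε-closure({q0}) = {q0, q1, q5}.
Read '2': {q0, q1, q5} → {q2, q3, q7, q8}.
Read '1': {q2, q3, q7, q8} → {q1, q2, q3, q4, q5, q6, q7, q8}.
Read '1': {q1, q2, q3, q4, q5, q6, q7, q8} → {q0, q1, q2, q3, q4, q5, q6, q7, q8}.
Read '2': {q0, q1, q2, q3, q4, q5, q6, q7, q8} → {q1, q2, q3, q4, q5, q6, q7, q8}.
Read '0': {q1, q2, q3, q4, q5, q6, q7, q8} → {q1, q2, q3, q4, q5, q7, q8}.
Read '2': {q1, q2, q3, q4, q5, q7, q8} → {q1, q2, q3, q4, q5, q6, q7, q8}.
Read '2': {q1, q2, q3, q4, q5, q6, q7, q8} → {q1, q2, q3, q4, q5, q6, q7, q8}.
Read '2': {q1, q2, q3, q4, q5, q6, q7, q8} → {q1, q2, q3, q4, q5, q6, q7, q8}.
Read '2': {q1, q2, q3, q4, q5, q6, q7, q8} → {q1, q2, q3, q4, q5, q6, q7, q8}.
Read '2': {q1, q2, q3, q4, q5, q6, q7, q8} → {q1, q2, q3, q4, q5, q6, q7, q8}.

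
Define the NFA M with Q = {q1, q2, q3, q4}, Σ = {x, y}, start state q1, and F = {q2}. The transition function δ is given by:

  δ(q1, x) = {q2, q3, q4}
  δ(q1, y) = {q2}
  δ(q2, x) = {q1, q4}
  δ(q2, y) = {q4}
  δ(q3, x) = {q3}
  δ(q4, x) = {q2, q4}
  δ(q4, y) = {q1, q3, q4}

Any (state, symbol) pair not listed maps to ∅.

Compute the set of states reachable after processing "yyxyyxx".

{q1, q2, q3, q4}

Start in {q1}.
Read 'y': q1→{q2}; now {q2}.
Read 'y': q2→{q4}; now {q4}.
Read 'x': q4→{q2, q4}; now {q2, q4}.
Read 'y': q2→{q4}, q4→{q1, q3, q4}; now {q1, q3, q4}.
Read 'y': q1→{q2}, q3→∅, q4→{q1, q3, q4}; now {q1, q2, q3, q4}.
Read 'x': q1→{q2, q3, q4}, q2→{q1, q4}, q3→{q3}, q4→{q2, q4}; now {q1, q2, q3, q4}.
Read 'x': q1→{q2, q3, q4}, q2→{q1, q4}, q3→{q3}, q4→{q2, q4}; now {q1, q2, q3, q4}.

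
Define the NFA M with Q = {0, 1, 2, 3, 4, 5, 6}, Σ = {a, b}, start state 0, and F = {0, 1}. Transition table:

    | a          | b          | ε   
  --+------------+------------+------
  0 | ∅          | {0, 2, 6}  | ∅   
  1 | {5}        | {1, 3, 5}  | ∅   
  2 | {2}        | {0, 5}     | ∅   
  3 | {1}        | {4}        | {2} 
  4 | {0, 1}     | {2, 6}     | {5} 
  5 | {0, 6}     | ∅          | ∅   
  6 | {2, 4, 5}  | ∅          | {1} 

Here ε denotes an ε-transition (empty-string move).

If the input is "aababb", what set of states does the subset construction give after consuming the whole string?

∅

Start in {0}.
Read 'a': {0} → ∅.
The set is empty and remains empty for the remaining 5 symbols.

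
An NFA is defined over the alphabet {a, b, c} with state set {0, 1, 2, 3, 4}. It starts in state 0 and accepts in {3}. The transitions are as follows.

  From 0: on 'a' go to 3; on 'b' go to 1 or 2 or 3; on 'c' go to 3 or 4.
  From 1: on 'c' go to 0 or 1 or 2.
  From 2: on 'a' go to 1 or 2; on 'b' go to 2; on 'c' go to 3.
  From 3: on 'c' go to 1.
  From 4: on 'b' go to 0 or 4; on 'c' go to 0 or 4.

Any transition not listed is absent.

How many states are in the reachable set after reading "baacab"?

1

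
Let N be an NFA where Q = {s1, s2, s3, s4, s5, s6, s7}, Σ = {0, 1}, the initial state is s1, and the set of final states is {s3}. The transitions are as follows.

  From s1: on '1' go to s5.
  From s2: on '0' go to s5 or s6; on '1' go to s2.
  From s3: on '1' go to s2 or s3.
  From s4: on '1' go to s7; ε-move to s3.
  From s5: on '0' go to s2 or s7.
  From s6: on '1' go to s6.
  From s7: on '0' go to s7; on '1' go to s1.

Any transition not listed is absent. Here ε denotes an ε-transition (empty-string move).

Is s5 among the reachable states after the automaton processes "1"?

Yes

Start in {s1}.
Read '1': {s1} → {s5}.
State s5 is in {s5}.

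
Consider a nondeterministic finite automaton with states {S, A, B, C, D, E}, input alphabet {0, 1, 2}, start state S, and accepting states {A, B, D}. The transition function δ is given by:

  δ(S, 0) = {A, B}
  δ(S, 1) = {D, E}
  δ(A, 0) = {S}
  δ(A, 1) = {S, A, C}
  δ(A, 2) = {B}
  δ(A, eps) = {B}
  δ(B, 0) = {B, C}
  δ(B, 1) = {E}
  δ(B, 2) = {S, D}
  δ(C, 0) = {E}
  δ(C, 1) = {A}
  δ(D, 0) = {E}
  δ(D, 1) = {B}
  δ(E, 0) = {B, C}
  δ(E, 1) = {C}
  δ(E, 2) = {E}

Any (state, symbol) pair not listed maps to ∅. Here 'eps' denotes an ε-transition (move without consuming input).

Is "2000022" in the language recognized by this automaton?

No

Start in {S}.
Read '2': {S} → ∅.
The set is empty and remains empty for the remaining 6 symbols.
The final set ∅ contains no accepting state.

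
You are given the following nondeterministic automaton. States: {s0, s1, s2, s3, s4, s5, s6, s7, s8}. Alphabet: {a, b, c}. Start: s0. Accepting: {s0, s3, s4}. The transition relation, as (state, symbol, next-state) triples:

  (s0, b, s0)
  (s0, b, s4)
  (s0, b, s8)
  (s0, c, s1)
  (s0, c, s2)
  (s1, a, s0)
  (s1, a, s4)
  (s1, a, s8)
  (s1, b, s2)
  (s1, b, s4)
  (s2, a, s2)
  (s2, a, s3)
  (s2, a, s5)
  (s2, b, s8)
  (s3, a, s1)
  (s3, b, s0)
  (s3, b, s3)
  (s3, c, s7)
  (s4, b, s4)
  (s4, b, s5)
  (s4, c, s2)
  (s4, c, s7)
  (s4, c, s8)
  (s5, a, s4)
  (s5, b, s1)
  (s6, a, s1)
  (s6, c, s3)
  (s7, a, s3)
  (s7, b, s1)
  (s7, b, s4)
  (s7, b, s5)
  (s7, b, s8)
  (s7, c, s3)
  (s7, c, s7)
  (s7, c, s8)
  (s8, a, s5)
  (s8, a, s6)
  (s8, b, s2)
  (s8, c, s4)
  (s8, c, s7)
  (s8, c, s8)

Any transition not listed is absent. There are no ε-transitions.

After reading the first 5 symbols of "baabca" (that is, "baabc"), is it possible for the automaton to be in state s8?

Start in {s0}.
Read 'b': s0→{s0, s4, s8}; now {s0, s4, s8}.
Read 'a': s0→∅, s4→∅, s8→{s5, s6}; now {s5, s6}.
Read 'a': s5→{s4}, s6→{s1}; now {s1, s4}.
Read 'b': s1→{s2, s4}, s4→{s4, s5}; now {s2, s4, s5}.
Read 'c': s2→∅, s4→{s2, s7, s8}, s5→∅; now {s2, s7, s8}.
State s8 is in {s2, s7, s8}.

Yes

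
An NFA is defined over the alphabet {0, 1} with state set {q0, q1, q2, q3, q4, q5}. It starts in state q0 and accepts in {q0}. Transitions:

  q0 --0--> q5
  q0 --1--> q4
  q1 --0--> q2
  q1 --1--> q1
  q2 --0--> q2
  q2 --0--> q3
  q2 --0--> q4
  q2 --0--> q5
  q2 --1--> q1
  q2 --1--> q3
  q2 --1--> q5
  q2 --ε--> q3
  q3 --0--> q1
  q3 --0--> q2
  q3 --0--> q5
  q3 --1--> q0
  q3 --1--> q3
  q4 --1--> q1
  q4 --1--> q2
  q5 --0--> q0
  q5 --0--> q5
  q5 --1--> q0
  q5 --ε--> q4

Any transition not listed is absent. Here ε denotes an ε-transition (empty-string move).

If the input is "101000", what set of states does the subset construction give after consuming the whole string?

Start in {q0}.
Read '1': {q0} → {q4}.
Read '0': {q4} → ∅.
The set is empty and remains empty for the remaining 4 symbols.

∅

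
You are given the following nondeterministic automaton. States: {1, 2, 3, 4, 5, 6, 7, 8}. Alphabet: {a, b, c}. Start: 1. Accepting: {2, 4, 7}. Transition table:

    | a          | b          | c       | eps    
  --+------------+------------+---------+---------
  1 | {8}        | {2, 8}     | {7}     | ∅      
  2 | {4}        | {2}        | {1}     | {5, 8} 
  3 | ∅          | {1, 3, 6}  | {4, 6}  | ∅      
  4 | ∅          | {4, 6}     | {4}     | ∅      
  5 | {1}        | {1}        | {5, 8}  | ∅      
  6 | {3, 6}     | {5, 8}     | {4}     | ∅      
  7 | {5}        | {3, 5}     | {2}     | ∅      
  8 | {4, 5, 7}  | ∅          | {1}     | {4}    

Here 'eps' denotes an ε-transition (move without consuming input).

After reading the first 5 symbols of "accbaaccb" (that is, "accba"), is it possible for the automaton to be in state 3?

Yes

Start in {1}.
Read 'a': 1→{8}; union {8}; ε-closure = {4, 8}.
Read 'c': 4→{4}, 8→{1}; now {1, 4}.
Read 'c': 1→{7}, 4→{4}; now {4, 7}.
Read 'b': 4→{4, 6}, 7→{3, 5}; now {3, 4, 5, 6}.
Read 'a': 3→∅, 4→∅, 5→{1}, 6→{3, 6}; now {1, 3, 6}.
State 3 is in {1, 3, 6}.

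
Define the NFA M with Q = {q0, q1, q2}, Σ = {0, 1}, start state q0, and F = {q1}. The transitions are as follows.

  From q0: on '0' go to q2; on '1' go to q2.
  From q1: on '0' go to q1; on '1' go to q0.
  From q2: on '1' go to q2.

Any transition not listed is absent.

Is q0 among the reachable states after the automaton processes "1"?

No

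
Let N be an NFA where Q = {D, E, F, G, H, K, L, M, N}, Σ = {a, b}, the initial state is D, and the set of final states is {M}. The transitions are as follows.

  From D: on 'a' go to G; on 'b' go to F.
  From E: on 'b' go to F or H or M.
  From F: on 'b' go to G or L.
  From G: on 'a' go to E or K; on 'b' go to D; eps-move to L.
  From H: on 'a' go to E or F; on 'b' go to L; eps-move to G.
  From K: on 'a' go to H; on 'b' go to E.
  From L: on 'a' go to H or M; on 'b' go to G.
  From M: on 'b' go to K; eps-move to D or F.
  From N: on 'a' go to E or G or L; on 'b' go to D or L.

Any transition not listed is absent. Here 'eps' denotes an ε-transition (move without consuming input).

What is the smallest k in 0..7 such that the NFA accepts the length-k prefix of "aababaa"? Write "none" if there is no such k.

2

Start in {D}.
Read 'a': {D} → {G, L}.
Read 'a': {G, L} → {D, E, F, G, H, K, L, M}.
None of the earlier sets intersect F, but {D, E, F, G, H, K, L, M} does.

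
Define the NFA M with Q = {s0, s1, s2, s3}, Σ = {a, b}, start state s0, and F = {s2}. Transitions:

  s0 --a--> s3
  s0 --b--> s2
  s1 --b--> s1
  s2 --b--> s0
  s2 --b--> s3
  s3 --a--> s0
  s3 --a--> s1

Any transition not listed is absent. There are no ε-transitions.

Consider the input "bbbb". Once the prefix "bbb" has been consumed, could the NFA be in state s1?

No

Start in {s0}.
Read 'b': s0→{s2}; now {s2}.
Read 'b': s2→{s0, s3}; now {s0, s3}.
Read 'b': s0→{s2}, s3→∅; now {s2}.
State s1 is not in {s2}.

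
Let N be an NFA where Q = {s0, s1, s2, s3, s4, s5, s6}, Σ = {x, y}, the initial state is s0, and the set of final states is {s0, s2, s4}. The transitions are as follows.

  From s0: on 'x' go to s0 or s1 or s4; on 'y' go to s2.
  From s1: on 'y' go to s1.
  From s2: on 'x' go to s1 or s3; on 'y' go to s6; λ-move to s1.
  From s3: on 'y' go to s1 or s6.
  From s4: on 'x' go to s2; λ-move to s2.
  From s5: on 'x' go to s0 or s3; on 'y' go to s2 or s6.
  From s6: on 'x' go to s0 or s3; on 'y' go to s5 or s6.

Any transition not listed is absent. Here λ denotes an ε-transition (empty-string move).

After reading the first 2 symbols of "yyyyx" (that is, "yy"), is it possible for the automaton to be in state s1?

Yes

Start in {s0}.
Read 'y': {s0} → {s1, s2}.
Read 'y': {s1, s2} → {s1, s6}.
State s1 is in {s1, s6}.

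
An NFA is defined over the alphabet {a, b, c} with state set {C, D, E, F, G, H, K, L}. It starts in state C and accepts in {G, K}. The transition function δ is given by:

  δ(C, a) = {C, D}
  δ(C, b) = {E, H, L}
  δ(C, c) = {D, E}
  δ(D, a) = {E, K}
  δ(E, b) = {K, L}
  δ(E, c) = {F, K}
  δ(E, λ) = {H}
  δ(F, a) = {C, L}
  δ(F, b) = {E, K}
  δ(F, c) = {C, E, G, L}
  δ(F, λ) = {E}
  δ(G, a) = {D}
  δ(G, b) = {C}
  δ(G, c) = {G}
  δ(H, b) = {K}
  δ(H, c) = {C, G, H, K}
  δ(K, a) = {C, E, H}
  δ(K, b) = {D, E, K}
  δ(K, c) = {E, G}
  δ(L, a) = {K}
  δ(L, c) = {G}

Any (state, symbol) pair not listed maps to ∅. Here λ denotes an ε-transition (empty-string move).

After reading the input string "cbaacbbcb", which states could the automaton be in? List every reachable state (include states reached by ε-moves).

{C, D, E, H, K, L}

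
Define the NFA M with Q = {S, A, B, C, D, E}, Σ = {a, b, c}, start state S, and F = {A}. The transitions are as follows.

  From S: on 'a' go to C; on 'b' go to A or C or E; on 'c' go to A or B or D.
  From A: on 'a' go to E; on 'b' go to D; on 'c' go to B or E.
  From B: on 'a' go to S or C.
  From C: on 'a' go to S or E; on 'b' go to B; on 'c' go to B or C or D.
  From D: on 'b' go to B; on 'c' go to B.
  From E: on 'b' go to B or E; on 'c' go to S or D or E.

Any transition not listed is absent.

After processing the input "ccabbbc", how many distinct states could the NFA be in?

Start in {S}.
Read 'c': S→{A, B, D}; now {A, B, D}.
Read 'c': A→{B, E}, B→∅, D→{B}; now {B, E}.
Read 'a': B→{S, C}, E→∅; now {S, C}.
Read 'b': S→{A, C, E}, C→{B}; now {A, B, C, E}.
Read 'b': A→{D}, B→∅, C→{B}, E→{B, E}; now {B, D, E}.
Read 'b': B→∅, D→{B}, E→{B, E}; now {B, E}.
Read 'c': B→∅, E→{S, D, E}; now {S, D, E}.
That set has 3 states.

3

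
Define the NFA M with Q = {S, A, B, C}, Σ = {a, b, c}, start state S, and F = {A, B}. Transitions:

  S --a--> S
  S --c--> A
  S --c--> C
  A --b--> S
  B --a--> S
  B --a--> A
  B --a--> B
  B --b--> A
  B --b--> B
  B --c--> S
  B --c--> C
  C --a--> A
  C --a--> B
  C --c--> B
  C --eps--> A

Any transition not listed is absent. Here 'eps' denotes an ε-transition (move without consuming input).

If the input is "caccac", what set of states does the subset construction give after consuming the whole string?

{S, A, C}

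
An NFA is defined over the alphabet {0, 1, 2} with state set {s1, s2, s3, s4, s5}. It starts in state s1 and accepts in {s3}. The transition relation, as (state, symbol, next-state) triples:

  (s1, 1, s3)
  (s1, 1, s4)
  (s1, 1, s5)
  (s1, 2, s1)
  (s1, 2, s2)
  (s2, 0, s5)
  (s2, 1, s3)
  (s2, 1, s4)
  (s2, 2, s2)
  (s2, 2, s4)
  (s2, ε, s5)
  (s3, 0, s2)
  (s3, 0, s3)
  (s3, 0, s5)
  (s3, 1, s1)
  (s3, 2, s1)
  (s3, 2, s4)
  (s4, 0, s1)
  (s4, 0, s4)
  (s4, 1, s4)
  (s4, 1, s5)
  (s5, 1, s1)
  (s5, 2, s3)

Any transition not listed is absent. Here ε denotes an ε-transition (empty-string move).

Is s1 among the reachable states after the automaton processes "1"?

Start in {s1}.
Read '1': s1→{s3, s4, s5}; now {s3, s4, s5}.
State s1 is not in {s3, s4, s5}.

No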